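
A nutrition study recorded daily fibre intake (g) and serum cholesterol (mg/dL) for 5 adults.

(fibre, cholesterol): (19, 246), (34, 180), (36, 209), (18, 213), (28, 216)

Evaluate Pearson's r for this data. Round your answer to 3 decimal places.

n = 5, Σx = 135, Σy = 1064, Σx² = 3921, Σy² = 228622, Σxy = 28200
nΣxy − ΣxΣy = 141000 − 143640 = -2640
nΣx² − (Σx)² = 19605 − 18225 = 1380; nΣy² − (Σy)² = 1143110 − 1132096 = 11014
r = -2640 / √(1380 × 11014) = -2640 / 3898.6305 ≈ -0.677

-0.677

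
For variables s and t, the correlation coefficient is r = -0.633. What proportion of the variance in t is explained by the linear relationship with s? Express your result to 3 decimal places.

0.401

r² = (-0.633)² = 0.401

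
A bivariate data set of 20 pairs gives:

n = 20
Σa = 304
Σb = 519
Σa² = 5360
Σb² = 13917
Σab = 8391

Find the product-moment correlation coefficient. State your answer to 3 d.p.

r = (nΣab − ΣaΣb) / √[(nΣa² − (Σa)²)(nΣb² − (Σb)²)]
Numerator: 20×8391 − 304×519 = 10044
Denominator: √[(107200 − 92416)(278340 − 269361)] = √[14784 × 8979] = 11521.5249
r = 10044 / 11521.5249 ≈ 0.872

0.872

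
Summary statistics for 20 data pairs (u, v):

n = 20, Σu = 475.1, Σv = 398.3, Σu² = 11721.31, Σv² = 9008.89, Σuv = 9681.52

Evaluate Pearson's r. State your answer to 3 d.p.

0.321

r = (nΣuv − ΣuΣv) / √[(nΣu² − (Σu)²)(nΣv² − (Σv)²)]
Numerator: 20×9681.52 − 475.1×398.3 = 4398.07
Denominator: √[(234426.2 − 225720.01)(180177.8 − 158642.89)] = √[8706.19 × 21534.91] = 13692.5899
r = 4398.07 / 13692.5899 ≈ 0.321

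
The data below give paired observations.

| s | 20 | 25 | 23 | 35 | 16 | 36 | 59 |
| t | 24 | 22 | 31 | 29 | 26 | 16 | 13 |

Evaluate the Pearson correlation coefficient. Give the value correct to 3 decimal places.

n = 7, Σs = 214, Σt = 161, Σs² = 7812, Σt² = 3963, Σst = 4517
nΣst − ΣsΣt = 31619 − 34454 = -2835
nΣs² − (Σs)² = 54684 − 45796 = 8888; nΣt² − (Σt)² = 27741 − 25921 = 1820
r = -2835 / √(8888 × 1820) = -2835 / 4021.9597 ≈ -0.705

-0.705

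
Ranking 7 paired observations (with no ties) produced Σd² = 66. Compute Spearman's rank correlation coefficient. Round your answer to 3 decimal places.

ρ = 1 − 6Σd² / [n(n²−1)] = 1 − 6×66 / (7×48)
  = 1 − 396/336 = 1 − 1.1786 ≈ -0.179

-0.179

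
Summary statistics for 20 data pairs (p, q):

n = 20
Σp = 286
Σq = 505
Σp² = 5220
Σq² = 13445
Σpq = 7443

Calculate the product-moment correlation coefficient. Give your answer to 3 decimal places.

r = (nΣpq − ΣpΣq) / √[(nΣp² − (Σp)²)(nΣq² − (Σq)²)]
Numerator: 20×7443 − 286×505 = 4430
Denominator: √[(104400 − 81796)(268900 − 255025)] = √[22604 × 13875] = 17709.6160
r = 4430 / 17709.6160 ≈ 0.250

0.250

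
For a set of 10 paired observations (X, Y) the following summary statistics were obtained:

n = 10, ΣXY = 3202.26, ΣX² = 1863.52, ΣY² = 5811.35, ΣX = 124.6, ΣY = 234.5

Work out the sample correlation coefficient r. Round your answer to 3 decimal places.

r = (nΣXY − ΣXΣY) / √[(nΣX² − (ΣX)²)(nΣY² − (ΣY)²)]
Numerator: 10×3202.26 − 124.6×234.5 = 2803.9
Denominator: √[(18635.2 − 15525.16)(58113.5 − 54990.25)] = √[3110.04 × 3123.25] = 3116.6380
r = 2803.9 / 3116.6380 ≈ 0.900

0.900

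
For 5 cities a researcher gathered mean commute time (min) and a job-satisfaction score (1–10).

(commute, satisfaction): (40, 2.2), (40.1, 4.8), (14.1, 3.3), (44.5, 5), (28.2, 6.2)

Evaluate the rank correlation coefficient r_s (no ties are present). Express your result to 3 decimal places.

Rank commute: 3, 4, 1, 5, 2
Rank satisfaction: 1, 3, 2, 4, 5
d = rank(commute) − rank(satisfaction): 2, 1, -1, 1, -3; Σd² = 16
ρ = 1 − 6Σd² / [n(n²−1)] = 1 − 6×16 / (5×24) = 1 − 96/120 ≈ 0.200

0.200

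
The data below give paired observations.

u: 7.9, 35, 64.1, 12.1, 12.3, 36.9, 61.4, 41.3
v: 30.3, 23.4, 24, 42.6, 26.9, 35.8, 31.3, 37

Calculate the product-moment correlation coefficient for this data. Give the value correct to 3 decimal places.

n = 8, Σu = 271, Σv = 251.3, Σu² = 12531.18, Σv² = 8210.35, Σuv = 8214.04
nΣuv − ΣuΣv = 65712.32 − 68102.3 = -2389.98
nΣu² − (Σu)² = 100249.44 − 73441 = 26808.44; nΣv² − (Σv)² = 65682.8 − 63151.69 = 2531.11
r = -2389.98 / √(26808.44 × 2531.11) = -2389.98 / 8237.4214 ≈ -0.290

-0.290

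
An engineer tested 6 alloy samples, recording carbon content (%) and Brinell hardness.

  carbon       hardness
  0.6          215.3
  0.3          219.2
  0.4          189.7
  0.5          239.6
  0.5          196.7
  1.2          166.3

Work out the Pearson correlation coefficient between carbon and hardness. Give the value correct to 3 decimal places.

n = 6, Σx = 3.5, Σy = 1226.8, Σx² = 2.55, Σy² = 254143.56, Σxy = 688.53
nΣxy − ΣxΣy = 4131.18 − 4293.8 = -162.62
nΣx² − (Σx)² = 15.3 − 12.25 = 3.05; nΣy² − (Σy)² = 1524861.36 − 1505038.24 = 19823.12
r = -162.62 / √(3.05 × 19823.12) = -162.62 / 245.8872 ≈ -0.661

-0.661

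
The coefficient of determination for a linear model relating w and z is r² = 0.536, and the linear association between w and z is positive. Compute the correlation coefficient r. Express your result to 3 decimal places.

0.732

|r| = √0.536 = 0.732
The association is positive, so r = 0.732.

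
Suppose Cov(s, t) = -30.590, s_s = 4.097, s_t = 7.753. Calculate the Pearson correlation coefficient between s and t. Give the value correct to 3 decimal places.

r = Cov(s,t) / (s_s · s_t) = -30.590 / (4.097 × 7.753)
  = -30.590 / 31.7640 ≈ -0.963

-0.963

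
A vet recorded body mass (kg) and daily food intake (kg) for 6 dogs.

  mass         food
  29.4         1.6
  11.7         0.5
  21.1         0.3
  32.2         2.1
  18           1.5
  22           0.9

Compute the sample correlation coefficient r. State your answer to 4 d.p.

n = 6, Σx = 134.4, Σy = 6.9, Σx² = 3291.3, Σy² = 10.37, Σxy = 173.64
nΣxy − ΣxΣy = 1041.84 − 927.36 = 114.48
nΣx² − (Σx)² = 19747.8 − 18063.36 = 1684.44; nΣy² − (Σy)² = 62.22 − 47.61 = 14.61
r = 114.48 / √(1684.44 × 14.61) = 114.48 / 156.8747 ≈ 0.7298

0.7298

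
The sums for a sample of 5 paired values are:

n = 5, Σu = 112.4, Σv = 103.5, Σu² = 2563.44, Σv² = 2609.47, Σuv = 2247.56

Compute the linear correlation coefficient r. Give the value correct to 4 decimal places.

r = (nΣuv − ΣuΣv) / √[(nΣu² − (Σu)²)(nΣv² − (Σv)²)]
Numerator: 5×2247.56 − 112.4×103.5 = -395.6
Denominator: √[(12817.2 − 12633.76)(13047.35 − 10712.25)] = √[183.44 × 2335.1] = 654.4851
r = -395.6 / 654.4851 ≈ -0.6044

-0.6044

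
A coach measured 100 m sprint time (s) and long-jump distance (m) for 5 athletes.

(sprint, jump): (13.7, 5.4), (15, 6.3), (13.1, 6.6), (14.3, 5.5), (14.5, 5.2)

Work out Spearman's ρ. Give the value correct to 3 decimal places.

-0.300

Rank sprint: 2, 5, 1, 3, 4
Rank jump: 2, 4, 5, 3, 1
d = rank(sprint) − rank(jump): 0, 1, -4, 0, 3; Σd² = 26
ρ = 1 − 6Σd² / [n(n²−1)] = 1 − 6×26 / (5×24) = 1 − 156/120 ≈ -0.300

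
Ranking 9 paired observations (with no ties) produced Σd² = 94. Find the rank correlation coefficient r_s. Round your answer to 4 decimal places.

ρ = 1 − 6Σd² / [n(n²−1)] = 1 − 6×94 / (9×80)
  = 1 − 564/720 = 1 − 0.78333 ≈ 0.2167

0.2167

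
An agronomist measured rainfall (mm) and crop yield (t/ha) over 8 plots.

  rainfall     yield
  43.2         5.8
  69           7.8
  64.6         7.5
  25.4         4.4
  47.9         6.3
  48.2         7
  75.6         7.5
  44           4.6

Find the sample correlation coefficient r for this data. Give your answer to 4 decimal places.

n = 8, Σx = 417.9, Σy = 50.9, Σx² = 23714.57, Σy² = 336.19, Σxy = 2793.59
nΣxy − ΣxΣy = 22348.72 − 21271.11 = 1077.61
nΣx² − (Σx)² = 189716.56 − 174640.41 = 15076.15; nΣy² − (Σy)² = 2689.52 − 2590.81 = 98.71
r = 1077.61 / √(15076.15 × 98.71) = 1077.61 / 1219.9044 ≈ 0.8834

0.8834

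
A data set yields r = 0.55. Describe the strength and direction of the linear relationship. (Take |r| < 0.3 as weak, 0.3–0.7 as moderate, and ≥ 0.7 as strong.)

moderate positive

r = 0.55 > 0 so the relationship is positive.
|r| = 0.55, which falls in the moderate range.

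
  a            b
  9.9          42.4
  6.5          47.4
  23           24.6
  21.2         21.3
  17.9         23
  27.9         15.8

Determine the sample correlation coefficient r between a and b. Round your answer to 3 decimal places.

n = 6, Σa = 106.4, Σb = 174.5, Σa² = 2217.52, Σb² = 5882.01, Σab = 2597.74
nΣab − ΣaΣb = 15586.44 − 18566.8 = -2980.36
nΣa² − (Σa)² = 13305.12 − 11320.96 = 1984.16; nΣb² − (Σb)² = 35292.06 − 30450.25 = 4841.81
r = -2980.36 / √(1984.16 × 4841.81) = -2980.36 / 3099.5041 ≈ -0.962

-0.962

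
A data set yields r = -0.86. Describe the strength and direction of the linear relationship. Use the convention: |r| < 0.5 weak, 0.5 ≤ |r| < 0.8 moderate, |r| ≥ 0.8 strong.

r = -0.86 < 0 so the relationship is negative.
|r| = 0.86, which falls in the strong range.

strong negative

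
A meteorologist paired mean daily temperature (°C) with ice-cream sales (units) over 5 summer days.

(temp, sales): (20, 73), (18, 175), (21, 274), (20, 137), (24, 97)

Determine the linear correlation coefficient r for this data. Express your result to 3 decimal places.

n = 5, Σx = 103, Σy = 756, Σx² = 2141, Σy² = 139208, Σxy = 15432
nΣxy − ΣxΣy = 77160 − 77868 = -708
nΣx² − (Σx)² = 10705 − 10609 = 96; nΣy² − (Σy)² = 696040 − 571536 = 124504
r = -708 / √(96 × 124504) = -708 / 3457.2220 ≈ -0.205

-0.205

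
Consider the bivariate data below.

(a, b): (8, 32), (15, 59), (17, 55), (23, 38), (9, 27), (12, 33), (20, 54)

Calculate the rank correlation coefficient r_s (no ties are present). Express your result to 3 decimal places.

0.607

Rank a: 1, 4, 5, 7, 2, 3, 6
Rank b: 2, 7, 6, 4, 1, 3, 5
d = rank(a) − rank(b): -1, -3, -1, 3, 1, 0, 1; Σd² = 22
ρ = 1 − 6Σd² / [n(n²−1)] = 1 − 6×22 / (7×48) = 1 − 132/336 ≈ 0.607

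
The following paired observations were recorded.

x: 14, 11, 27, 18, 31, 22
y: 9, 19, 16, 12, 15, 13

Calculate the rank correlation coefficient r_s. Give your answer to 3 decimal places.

0.086

Rank x: 2, 1, 5, 3, 6, 4
Rank y: 1, 6, 5, 2, 4, 3
d = rank(x) − rank(y): 1, -5, 0, 1, 2, 1; Σd² = 32
ρ = 1 − 6Σd² / [n(n²−1)] = 1 − 6×32 / (6×35) = 1 − 192/210 ≈ 0.086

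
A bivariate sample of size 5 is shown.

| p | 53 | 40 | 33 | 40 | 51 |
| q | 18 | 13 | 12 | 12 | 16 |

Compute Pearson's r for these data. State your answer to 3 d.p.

0.940

n = 5, Σp = 217, Σq = 71, Σp² = 9699, Σq² = 1037, Σpq = 3166
nΣpq − ΣpΣq = 15830 − 15407 = 423
nΣp² − (Σp)² = 48495 − 47089 = 1406; nΣq² − (Σq)² = 5185 − 5041 = 144
r = 423 / √(1406 × 144) = 423 / 449.9600 ≈ 0.940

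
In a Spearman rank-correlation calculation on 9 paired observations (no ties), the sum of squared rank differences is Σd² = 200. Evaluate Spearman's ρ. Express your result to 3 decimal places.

ρ = 1 − 6Σd² / [n(n²−1)] = 1 − 6×200 / (9×80)
  = 1 − 1200/720 = 1 − 1.6667 ≈ -0.667

-0.667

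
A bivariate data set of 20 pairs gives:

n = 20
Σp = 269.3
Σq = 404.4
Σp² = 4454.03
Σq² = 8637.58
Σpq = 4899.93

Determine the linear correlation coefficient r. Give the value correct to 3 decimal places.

r = (nΣpq − ΣpΣq) / √[(nΣp² − (Σp)²)(nΣq² − (Σq)²)]
Numerator: 20×4899.93 − 269.3×404.4 = -10906.32
Denominator: √[(89080.6 − 72522.49)(172751.6 − 163539.36)] = √[16558.11 × 9212.24] = 12350.5985
r = -10906.32 / 12350.5985 ≈ -0.883

-0.883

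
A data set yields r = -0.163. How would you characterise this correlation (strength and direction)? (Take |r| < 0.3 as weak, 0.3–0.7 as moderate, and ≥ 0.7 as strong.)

weak negative

r = -0.163 < 0 so the relationship is negative.
|r| = 0.163, which falls in the weak range.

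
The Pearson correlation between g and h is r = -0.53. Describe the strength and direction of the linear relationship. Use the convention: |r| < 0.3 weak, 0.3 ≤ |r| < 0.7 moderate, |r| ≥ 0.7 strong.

moderate negative

r = -0.53 < 0 so the relationship is negative.
|r| = 0.53, which falls in the moderate range.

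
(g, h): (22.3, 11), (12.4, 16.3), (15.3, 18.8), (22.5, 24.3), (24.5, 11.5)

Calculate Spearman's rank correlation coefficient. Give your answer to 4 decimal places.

-0.1000

Rank g: 3, 1, 2, 4, 5
Rank h: 1, 3, 4, 5, 2
d = rank(g) − rank(h): 2, -2, -2, -1, 3; Σd² = 22
ρ = 1 − 6Σd² / [n(n²−1)] = 1 − 6×22 / (5×24) = 1 − 132/120 ≈ -0.1000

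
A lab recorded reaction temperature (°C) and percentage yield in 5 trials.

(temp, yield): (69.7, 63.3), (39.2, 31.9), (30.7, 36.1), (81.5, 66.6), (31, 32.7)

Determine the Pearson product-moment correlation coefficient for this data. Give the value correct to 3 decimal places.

0.970

n = 5, Σx = 252.1, Σy = 230.6, Σx² = 14940.47, Σy² = 11832.56, Σxy = 13212.36
nΣxy − ΣxΣy = 66061.8 − 58134.26 = 7927.54
nΣx² − (Σx)² = 74702.35 − 63554.41 = 11147.94; nΣy² − (Σy)² = 59162.8 − 53176.36 = 5986.44
r = 7927.54 / √(11147.94 × 5986.44) = 7927.54 / 8169.2395 ≈ 0.970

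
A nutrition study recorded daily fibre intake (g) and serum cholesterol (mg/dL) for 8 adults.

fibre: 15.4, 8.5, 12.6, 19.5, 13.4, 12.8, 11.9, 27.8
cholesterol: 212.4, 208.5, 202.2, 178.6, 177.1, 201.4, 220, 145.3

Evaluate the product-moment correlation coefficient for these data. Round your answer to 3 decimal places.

-0.845

n = 8, Σx = 121.9, Σy = 1545.5, Σx² = 2106.27, Σy² = 302807.27, Σxy = 22682.03
nΣxy − ΣxΣy = 181456.24 − 188396.45 = -6940.21
nΣx² − (Σx)² = 16850.16 − 14859.61 = 1990.55; nΣy² − (Σy)² = 2422458.16 − 2388570.25 = 33887.91
r = -6940.21 / √(1990.55 × 33887.91) = -6940.21 / 8213.1346 ≈ -0.845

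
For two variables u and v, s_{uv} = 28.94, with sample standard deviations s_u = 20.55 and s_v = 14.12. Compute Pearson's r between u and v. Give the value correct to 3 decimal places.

0.100

r = Cov(u,v) / (s_u · s_v) = 28.94 / (20.55 × 14.12)
  = 28.94 / 290.1660 ≈ 0.100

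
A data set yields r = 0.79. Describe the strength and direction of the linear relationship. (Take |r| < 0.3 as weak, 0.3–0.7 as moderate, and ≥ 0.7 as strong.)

r = 0.79 > 0 so the relationship is positive.
|r| = 0.79, which falls in the strong range.

strong positive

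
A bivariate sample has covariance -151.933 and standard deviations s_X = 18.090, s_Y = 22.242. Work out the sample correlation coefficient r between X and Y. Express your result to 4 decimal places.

-0.3776

r = Cov(X,Y) / (s_X · s_Y) = -151.933 / (18.090 × 22.242)
  = -151.933 / 402.3578 ≈ -0.3776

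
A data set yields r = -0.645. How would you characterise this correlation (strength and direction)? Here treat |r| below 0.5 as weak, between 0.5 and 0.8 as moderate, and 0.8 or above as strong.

moderate negative

r = -0.645 < 0 so the relationship is negative.
|r| = 0.645, which falls in the moderate range.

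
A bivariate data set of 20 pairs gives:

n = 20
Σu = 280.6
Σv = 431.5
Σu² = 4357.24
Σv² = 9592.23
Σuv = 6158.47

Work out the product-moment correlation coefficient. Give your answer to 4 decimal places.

0.3032

r = (nΣuv − ΣuΣv) / √[(nΣu² − (Σu)²)(nΣv² − (Σv)²)]
Numerator: 20×6158.47 − 280.6×431.5 = 2090.5
Denominator: √[(87144.8 − 78736.36)(191844.6 − 186192.25)] = √[8408.44 × 5652.35] = 6894.0152
r = 2090.5 / 6894.0152 ≈ 0.3032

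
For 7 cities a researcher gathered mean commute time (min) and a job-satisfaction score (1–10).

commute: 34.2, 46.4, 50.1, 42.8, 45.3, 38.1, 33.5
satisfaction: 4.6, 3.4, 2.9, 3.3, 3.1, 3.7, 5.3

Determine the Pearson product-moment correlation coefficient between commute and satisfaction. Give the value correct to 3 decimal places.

n = 7, Σx = 290.4, Σy = 26.3, Σx² = 12290.4, Σy² = 103.41, Σxy = 1060.56
nΣxy − ΣxΣy = 7423.92 − 7637.52 = -213.6
nΣx² − (Σx)² = 86032.8 − 84332.16 = 1700.64; nΣy² − (Σy)² = 723.87 − 691.69 = 32.18
r = -213.6 / √(1700.64 × 32.18) = -213.6 / 233.9372 ≈ -0.913

-0.913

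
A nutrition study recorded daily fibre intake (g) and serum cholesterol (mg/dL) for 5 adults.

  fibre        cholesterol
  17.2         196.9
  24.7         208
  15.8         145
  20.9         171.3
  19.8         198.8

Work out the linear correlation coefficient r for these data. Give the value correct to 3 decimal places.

0.635

n = 5, Σx = 98.4, Σy = 920, Σx² = 1984.42, Σy² = 171923.74, Σxy = 18331.69
nΣxy − ΣxΣy = 91658.45 − 90528 = 1130.45
nΣx² − (Σx)² = 9922.1 − 9682.56 = 239.54; nΣy² − (Σy)² = 859618.7 − 846400 = 13218.7
r = 1130.45 / √(239.54 × 13218.7) = 1130.45 / 1779.4402 ≈ 0.635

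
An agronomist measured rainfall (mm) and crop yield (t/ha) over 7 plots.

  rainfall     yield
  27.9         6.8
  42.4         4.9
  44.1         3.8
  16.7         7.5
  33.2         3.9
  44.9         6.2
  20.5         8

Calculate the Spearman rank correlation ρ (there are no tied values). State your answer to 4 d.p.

Rank rainfall: 3, 5, 6, 1, 4, 7, 2
Rank yield: 5, 3, 1, 6, 2, 4, 7
d = rank(rainfall) − rank(yield): -2, 2, 5, -5, 2, 3, -5; Σd² = 96
ρ = 1 − 6Σd² / [n(n²−1)] = 1 − 6×96 / (7×48) = 1 − 576/336 ≈ -0.7143

-0.7143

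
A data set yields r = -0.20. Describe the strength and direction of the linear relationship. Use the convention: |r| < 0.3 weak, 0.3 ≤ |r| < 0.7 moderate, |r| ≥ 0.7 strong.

weak negative

r = -0.20 < 0 so the relationship is negative.
|r| = 0.20, which falls in the weak range.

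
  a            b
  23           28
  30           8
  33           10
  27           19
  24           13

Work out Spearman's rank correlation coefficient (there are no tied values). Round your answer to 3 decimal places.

Rank a: 1, 4, 5, 3, 2
Rank b: 5, 1, 2, 4, 3
d = rank(a) − rank(b): -4, 3, 3, -1, -1; Σd² = 36
ρ = 1 − 6Σd² / [n(n²−1)] = 1 − 6×36 / (5×24) = 1 − 216/120 ≈ -0.800

-0.800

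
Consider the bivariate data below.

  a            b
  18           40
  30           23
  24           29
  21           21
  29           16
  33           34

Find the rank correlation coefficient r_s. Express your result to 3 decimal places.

Rank a: 1, 5, 3, 2, 4, 6
Rank b: 6, 3, 4, 2, 1, 5
d = rank(a) − rank(b): -5, 2, -1, 0, 3, 1; Σd² = 40
ρ = 1 − 6Σd² / [n(n²−1)] = 1 − 6×40 / (6×35) = 1 − 240/210 ≈ -0.143

-0.143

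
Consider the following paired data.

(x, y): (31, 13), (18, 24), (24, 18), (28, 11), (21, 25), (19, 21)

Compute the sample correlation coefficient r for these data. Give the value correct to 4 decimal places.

-0.8952

n = 6, Σx = 141, Σy = 112, Σx² = 3447, Σy² = 2256, Σxy = 2499
nΣxy − ΣxΣy = 14994 − 15792 = -798
nΣx² − (Σx)² = 20682 − 19881 = 801; nΣy² − (Σy)² = 13536 − 12544 = 992
r = -798 / √(801 × 992) = -798 / 891.3989 ≈ -0.8952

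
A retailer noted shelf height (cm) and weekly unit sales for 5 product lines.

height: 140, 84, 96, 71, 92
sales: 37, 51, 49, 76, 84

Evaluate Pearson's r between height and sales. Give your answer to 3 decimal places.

-0.679

n = 5, Σx = 483, Σy = 297, Σx² = 49377, Σy² = 19203, Σxy = 27292
nΣxy − ΣxΣy = 136460 − 143451 = -6991
nΣx² − (Σx)² = 246885 − 233289 = 13596; nΣy² − (Σy)² = 96015 − 88209 = 7806
r = -6991 / √(13596 × 7806) = -6991 / 10301.9598 ≈ -0.679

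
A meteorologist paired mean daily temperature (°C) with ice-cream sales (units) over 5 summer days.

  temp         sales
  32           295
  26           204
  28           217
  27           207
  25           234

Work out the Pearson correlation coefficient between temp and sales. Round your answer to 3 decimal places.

0.805

n = 5, Σx = 138, Σy = 1157, Σx² = 3838, Σy² = 273335, Σxy = 32259
nΣxy − ΣxΣy = 161295 − 159666 = 1629
nΣx² − (Σx)² = 19190 − 19044 = 146; nΣy² − (Σy)² = 1366675 − 1338649 = 28026
r = 1629 / √(146 × 28026) = 1629 / 2022.8188 ≈ 0.805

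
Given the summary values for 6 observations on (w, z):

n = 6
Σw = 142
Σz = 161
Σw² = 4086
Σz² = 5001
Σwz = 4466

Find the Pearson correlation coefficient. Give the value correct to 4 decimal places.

r = (nΣwz − ΣwΣz) / √[(nΣw² − (Σw)²)(nΣz² − (Σz)²)]
Numerator: 6×4466 − 142×161 = 3934
Denominator: √[(24516 − 20164)(30006 − 25921)] = √[4352 × 4085] = 4216.3871
r = 3934 / 4216.3871 ≈ 0.9330

0.9330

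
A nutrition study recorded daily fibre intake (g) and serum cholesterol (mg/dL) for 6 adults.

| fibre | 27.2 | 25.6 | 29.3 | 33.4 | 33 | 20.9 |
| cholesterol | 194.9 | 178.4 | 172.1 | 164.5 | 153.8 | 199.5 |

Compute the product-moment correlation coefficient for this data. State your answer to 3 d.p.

-0.882

n = 6, Σx = 169.4, Σy = 1063.2, Σx² = 4895.06, Σy² = 189945.92, Σxy = 29650.1
nΣxy − ΣxΣy = 177900.6 − 180106.08 = -2205.48
nΣx² − (Σx)² = 29370.36 − 28696.36 = 674; nΣy² − (Σy)² = 1139675.52 − 1130394.24 = 9281.28
r = -2205.48 / √(674 × 9281.28) = -2205.48 / 2501.1163 ≈ -0.882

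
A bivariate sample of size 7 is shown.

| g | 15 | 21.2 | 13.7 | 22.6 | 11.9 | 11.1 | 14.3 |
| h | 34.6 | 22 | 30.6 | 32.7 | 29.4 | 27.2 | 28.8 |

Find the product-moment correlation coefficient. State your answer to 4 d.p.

n = 7, Σg = 109.8, Σh = 205.3, Σg² = 1842.2, Σh² = 6120.45, Σgh = 3207.26
nΣgh − ΣgΣh = 22450.82 − 22541.94 = -91.12
nΣg² − (Σg)² = 12895.4 − 12056.04 = 839.36; nΣh² − (Σh)² = 42843.15 − 42148.09 = 695.06
r = -91.12 / √(839.36 × 695.06) = -91.12 / 763.8099 ≈ -0.1193

-0.1193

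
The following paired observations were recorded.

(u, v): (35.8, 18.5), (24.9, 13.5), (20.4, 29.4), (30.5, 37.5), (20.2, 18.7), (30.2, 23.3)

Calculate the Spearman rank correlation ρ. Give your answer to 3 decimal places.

Rank u: 6, 3, 2, 5, 1, 4
Rank v: 2, 1, 5, 6, 3, 4
d = rank(u) − rank(v): 4, 2, -3, -1, -2, 0; Σd² = 34
ρ = 1 − 6Σd² / [n(n²−1)] = 1 − 6×34 / (6×35) = 1 − 204/210 ≈ 0.029

0.029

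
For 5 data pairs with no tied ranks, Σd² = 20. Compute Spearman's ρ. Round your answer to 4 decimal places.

0.0000

ρ = 1 − 6Σd² / [n(n²−1)] = 1 − 6×20 / (5×24)
  = 1 − 120/120 = 1 − 1.00000 ≈ 0.0000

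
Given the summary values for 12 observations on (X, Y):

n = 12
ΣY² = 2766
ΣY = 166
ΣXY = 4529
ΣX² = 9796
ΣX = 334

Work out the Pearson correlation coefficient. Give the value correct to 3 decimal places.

r = (nΣXY − ΣXΣY) / √[(nΣX² − (ΣX)²)(nΣY² − (ΣY)²)]
Numerator: 12×4529 − 334×166 = -1096
Denominator: √[(117552 − 111556)(33192 − 27556)] = √[5996 × 5636] = 5813.2139
r = -1096 / 5813.2139 ≈ -0.189

-0.189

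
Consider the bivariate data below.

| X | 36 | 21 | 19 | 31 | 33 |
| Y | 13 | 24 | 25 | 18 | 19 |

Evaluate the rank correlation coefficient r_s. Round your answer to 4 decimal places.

-0.9000

Rank X: 5, 2, 1, 3, 4
Rank Y: 1, 4, 5, 2, 3
d = rank(X) − rank(Y): 4, -2, -4, 1, 1; Σd² = 38
ρ = 1 − 6Σd² / [n(n²−1)] = 1 − 6×38 / (5×24) = 1 − 228/120 ≈ -0.9000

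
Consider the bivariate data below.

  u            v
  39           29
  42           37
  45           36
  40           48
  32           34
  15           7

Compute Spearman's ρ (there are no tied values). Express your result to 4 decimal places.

0.7143

Rank u: 3, 5, 6, 4, 2, 1
Rank v: 2, 5, 4, 6, 3, 1
d = rank(u) − rank(v): 1, 0, 2, -2, -1, 0; Σd² = 10
ρ = 1 − 6Σd² / [n(n²−1)] = 1 − 6×10 / (6×35) = 1 − 60/210 ≈ 0.7143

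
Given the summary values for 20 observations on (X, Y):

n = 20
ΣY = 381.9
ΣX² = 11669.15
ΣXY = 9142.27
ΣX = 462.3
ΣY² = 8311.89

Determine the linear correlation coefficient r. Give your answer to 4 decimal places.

0.3143

r = (nΣXY − ΣXΣY) / √[(nΣX² − (ΣX)²)(nΣY² − (ΣY)²)]
Numerator: 20×9142.27 − 462.3×381.9 = 6293.03
Denominator: √[(233383 − 213721.29)(166237.8 − 145847.61)] = √[19661.71 × 20390.19] = 20022.6373
r = 6293.03 / 20022.6373 ≈ 0.3143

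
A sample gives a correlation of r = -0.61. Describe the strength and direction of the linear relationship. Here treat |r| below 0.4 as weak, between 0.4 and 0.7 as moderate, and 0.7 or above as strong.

moderate negative

r = -0.61 < 0 so the relationship is negative.
|r| = 0.61, which falls in the moderate range.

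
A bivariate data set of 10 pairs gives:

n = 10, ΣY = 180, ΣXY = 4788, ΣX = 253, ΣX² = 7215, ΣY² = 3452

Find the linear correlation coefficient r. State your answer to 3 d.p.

r = (nΣXY − ΣXΣY) / √[(nΣX² − (ΣX)²)(nΣY² − (ΣY)²)]
Numerator: 10×4788 − 253×180 = 2340
Denominator: √[(72150 − 64009)(34520 − 32400)] = √[8141 × 2120] = 4154.3856
r = 2340 / 4154.3856 ≈ 0.563

0.563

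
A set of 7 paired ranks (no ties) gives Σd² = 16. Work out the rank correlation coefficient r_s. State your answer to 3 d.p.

0.714

ρ = 1 − 6Σd² / [n(n²−1)] = 1 − 6×16 / (7×48)
  = 1 − 96/336 = 1 − 0.2857 ≈ 0.714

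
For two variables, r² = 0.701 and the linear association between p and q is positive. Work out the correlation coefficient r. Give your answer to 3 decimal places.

|r| = √0.701 = 0.837
The association is positive, so r = 0.837.

0.837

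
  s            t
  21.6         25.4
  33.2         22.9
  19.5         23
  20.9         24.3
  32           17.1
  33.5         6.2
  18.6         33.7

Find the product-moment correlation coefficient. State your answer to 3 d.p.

-0.748

n = 7, Σs = 179.3, Σt = 152.6, Σs² = 4878.07, Σt² = 3755.6, Σst = 3647.01
nΣst − ΣsΣt = 25529.07 − 27361.18 = -1832.11
nΣs² − (Σs)² = 34146.49 − 32148.49 = 1998; nΣt² − (Σt)² = 26289.2 − 23286.76 = 3002.44
r = -1832.11 / √(1998 × 3002.44) = -1832.11 / 2449.2601 ≈ -0.748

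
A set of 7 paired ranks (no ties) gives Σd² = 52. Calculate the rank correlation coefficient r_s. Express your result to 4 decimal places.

0.0714

ρ = 1 − 6Σd² / [n(n²−1)] = 1 − 6×52 / (7×48)
  = 1 − 312/336 = 1 − 0.92857 ≈ 0.0714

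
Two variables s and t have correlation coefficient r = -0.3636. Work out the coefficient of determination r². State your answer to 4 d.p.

0.1322

r² = (-0.3636)² = 0.1322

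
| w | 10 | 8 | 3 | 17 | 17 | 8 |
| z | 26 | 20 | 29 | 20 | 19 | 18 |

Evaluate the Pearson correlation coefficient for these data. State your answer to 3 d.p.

-0.587

n = 6, Σw = 63, Σz = 132, Σw² = 815, Σz² = 3002, Σwz = 1314
nΣwz − ΣwΣz = 7884 − 8316 = -432
nΣw² − (Σw)² = 4890 − 3969 = 921; nΣz² − (Σz)² = 18012 − 17424 = 588
r = -432 / √(921 × 588) = -432 / 735.8994 ≈ -0.587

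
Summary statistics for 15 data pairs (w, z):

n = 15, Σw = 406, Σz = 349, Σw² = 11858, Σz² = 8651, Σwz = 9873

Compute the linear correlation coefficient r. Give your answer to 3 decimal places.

0.628

r = (nΣwz − ΣwΣz) / √[(nΣw² − (Σw)²)(nΣz² − (Σz)²)]
Numerator: 15×9873 − 406×349 = 6401
Denominator: √[(177870 − 164836)(129765 − 121801)] = √[13034 × 7964] = 10188.3647
r = 6401 / 10188.3647 ≈ 0.628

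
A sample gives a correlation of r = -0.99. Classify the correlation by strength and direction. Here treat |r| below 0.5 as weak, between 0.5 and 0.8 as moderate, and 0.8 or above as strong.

r = -0.99 < 0 so the relationship is negative.
|r| = 0.99, which falls in the strong range.

strong negative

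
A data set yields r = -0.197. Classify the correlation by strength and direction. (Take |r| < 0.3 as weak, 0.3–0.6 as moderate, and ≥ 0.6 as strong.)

weak negative

r = -0.197 < 0 so the relationship is negative.
|r| = 0.197, which falls in the weak range.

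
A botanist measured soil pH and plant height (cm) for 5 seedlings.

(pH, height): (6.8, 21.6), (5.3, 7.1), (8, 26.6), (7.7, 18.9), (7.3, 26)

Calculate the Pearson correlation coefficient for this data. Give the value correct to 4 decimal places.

0.8713

n = 5, Σx = 35.1, Σy = 100.2, Σx² = 250.91, Σy² = 2257.74, Σxy = 732.64
nΣxy − ΣxΣy = 3663.2 − 3517.02 = 146.18
nΣx² − (Σx)² = 1254.55 − 1232.01 = 22.54; nΣy² − (Σy)² = 11288.7 − 10040.04 = 1248.66
r = 146.18 / √(22.54 × 1248.66) = 146.18 / 167.7641 ≈ 0.8713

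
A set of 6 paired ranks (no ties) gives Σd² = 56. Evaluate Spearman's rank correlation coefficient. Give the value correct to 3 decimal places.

-0.600

ρ = 1 − 6Σd² / [n(n²−1)] = 1 − 6×56 / (6×35)
  = 1 − 336/210 = 1 − 1.6000 ≈ -0.600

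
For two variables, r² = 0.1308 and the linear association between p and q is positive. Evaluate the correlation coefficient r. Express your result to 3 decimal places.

0.362

|r| = √0.1308 = 0.362
The association is positive, so r = 0.362.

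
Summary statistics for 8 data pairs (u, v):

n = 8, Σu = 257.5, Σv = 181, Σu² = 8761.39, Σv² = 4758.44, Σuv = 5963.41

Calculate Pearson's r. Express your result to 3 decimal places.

0.245

r = (nΣuv − ΣuΣv) / √[(nΣu² − (Σu)²)(nΣv² − (Σv)²)]
Numerator: 8×5963.41 − 257.5×181 = 1099.78
Denominator: √[(70091.12 − 66306.25)(38067.52 − 32761)] = √[3784.87 × 5306.52] = 4481.5721
r = 1099.78 / 4481.5721 ≈ 0.245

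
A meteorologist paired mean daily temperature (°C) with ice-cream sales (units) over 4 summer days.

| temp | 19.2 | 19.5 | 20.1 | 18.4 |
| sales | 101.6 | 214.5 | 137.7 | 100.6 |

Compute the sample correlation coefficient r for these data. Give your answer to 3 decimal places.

0.462

n = 4, Σx = 77.2, Σy = 554.4, Σx² = 1491.46, Σy² = 85414.46, Σxy = 10752.28
nΣxy − ΣxΣy = 43009.12 − 42799.68 = 209.44
nΣx² − (Σx)² = 5965.84 − 5959.84 = 6; nΣy² − (Σy)² = 341657.84 − 307359.36 = 34298.48
r = 209.44 / √(6 × 34298.48) = 209.44 / 453.6418 ≈ 0.462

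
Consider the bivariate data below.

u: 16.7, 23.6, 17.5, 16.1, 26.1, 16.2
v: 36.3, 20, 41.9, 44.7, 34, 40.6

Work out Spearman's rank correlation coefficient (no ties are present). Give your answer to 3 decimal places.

-0.771

Rank u: 3, 5, 4, 1, 6, 2
Rank v: 3, 1, 5, 6, 2, 4
d = rank(u) − rank(v): 0, 4, -1, -5, 4, -2; Σd² = 62
ρ = 1 − 6Σd² / [n(n²−1)] = 1 − 6×62 / (6×35) = 1 − 372/210 ≈ -0.771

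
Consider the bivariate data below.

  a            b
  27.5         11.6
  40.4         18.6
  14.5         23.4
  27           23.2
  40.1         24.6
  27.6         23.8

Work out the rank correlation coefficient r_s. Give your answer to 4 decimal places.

0.0857

Rank a: 3, 6, 1, 2, 5, 4
Rank b: 1, 2, 4, 3, 6, 5
d = rank(a) − rank(b): 2, 4, -3, -1, -1, -1; Σd² = 32
ρ = 1 − 6Σd² / [n(n²−1)] = 1 − 6×32 / (6×35) = 1 − 192/210 ≈ 0.0857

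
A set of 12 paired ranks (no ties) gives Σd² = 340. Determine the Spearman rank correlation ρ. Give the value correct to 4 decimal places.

-0.1888

ρ = 1 − 6Σd² / [n(n²−1)] = 1 − 6×340 / (12×143)
  = 1 − 2040/1716 = 1 − 1.18881 ≈ -0.1888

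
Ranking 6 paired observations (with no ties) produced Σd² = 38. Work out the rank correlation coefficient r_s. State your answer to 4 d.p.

ρ = 1 − 6Σd² / [n(n²−1)] = 1 − 6×38 / (6×35)
  = 1 − 228/210 = 1 − 1.08571 ≈ -0.0857

-0.0857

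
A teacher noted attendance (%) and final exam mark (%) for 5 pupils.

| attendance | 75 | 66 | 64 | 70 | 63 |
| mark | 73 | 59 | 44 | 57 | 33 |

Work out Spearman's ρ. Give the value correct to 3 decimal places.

Rank attendance: 5, 3, 2, 4, 1
Rank mark: 5, 4, 2, 3, 1
d = rank(attendance) − rank(mark): 0, -1, 0, 1, 0; Σd² = 2
ρ = 1 − 6Σd² / [n(n²−1)] = 1 − 6×2 / (5×24) = 1 − 12/120 ≈ 0.900

0.900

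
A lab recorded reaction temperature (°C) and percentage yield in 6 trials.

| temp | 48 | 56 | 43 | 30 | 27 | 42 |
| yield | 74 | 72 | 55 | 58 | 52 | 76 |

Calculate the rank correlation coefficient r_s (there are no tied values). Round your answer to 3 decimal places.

0.486

Rank temp: 5, 6, 4, 2, 1, 3
Rank yield: 5, 4, 2, 3, 1, 6
d = rank(temp) − rank(yield): 0, 2, 2, -1, 0, -3; Σd² = 18
ρ = 1 − 6Σd² / [n(n²−1)] = 1 − 6×18 / (6×35) = 1 − 108/210 ≈ 0.486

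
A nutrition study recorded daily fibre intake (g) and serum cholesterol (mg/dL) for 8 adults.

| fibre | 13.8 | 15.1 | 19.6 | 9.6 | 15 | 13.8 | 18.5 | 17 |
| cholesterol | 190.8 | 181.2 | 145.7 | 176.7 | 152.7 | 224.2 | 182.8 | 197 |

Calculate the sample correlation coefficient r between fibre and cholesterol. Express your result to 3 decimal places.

-0.305

n = 8, Σx = 122.4, Σy = 1451.1, Σx² = 1941.46, Σy² = 267497.23, Σxy = 22036.46
nΣxy − ΣxΣy = 176291.68 − 177614.64 = -1322.96
nΣx² − (Σx)² = 15531.68 − 14981.76 = 549.92; nΣy² − (Σy)² = 2139977.84 − 2105691.21 = 34286.63
r = -1322.96 / √(549.92 × 34286.63) = -1322.96 / 4342.2233 ≈ -0.305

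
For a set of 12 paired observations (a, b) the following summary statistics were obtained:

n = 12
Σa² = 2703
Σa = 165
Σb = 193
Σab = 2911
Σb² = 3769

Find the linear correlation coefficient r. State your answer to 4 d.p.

0.4787

r = (nΣab − ΣaΣb) / √[(nΣa² − (Σa)²)(nΣb² − (Σb)²)]
Numerator: 12×2911 − 165×193 = 3087
Denominator: √[(32436 − 27225)(45228 − 37249)] = √[5211 × 7979] = 6448.1446
r = 3087 / 6448.1446 ≈ 0.4787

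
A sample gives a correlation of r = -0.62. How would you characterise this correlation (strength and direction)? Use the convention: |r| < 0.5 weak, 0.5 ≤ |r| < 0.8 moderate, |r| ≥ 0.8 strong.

moderate negative

r = -0.62 < 0 so the relationship is negative.
|r| = 0.62, which falls in the moderate range.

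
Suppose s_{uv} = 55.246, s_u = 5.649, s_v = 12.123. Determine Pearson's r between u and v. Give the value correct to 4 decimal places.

0.8067

r = Cov(u,v) / (s_u · s_v) = 55.246 / (5.649 × 12.123)
  = 55.246 / 68.4828 ≈ 0.8067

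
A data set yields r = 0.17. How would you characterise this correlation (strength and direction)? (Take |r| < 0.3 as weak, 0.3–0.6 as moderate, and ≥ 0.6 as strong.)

r = 0.17 > 0 so the relationship is positive.
|r| = 0.17, which falls in the weak range.

weak positive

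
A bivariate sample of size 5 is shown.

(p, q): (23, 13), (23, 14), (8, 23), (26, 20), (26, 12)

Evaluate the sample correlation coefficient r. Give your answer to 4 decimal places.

-0.6974

n = 5, Σp = 106, Σq = 82, Σp² = 2474, Σq² = 1438, Σpq = 1637
nΣpq − ΣpΣq = 8185 − 8692 = -507
nΣp² − (Σp)² = 12370 − 11236 = 1134; nΣq² − (Σq)² = 7190 − 6724 = 466
r = -507 / √(1134 × 466) = -507 / 726.9415 ≈ -0.6974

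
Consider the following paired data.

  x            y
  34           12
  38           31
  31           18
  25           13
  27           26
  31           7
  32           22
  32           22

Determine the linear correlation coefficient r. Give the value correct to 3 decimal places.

n = 8, Σx = 250, Σy = 151, Σx² = 7924, Σy² = 3291, Σxy = 4796
nΣxy − ΣxΣy = 38368 − 37750 = 618
nΣx² − (Σx)² = 63392 − 62500 = 892; nΣy² − (Σy)² = 26328 − 22801 = 3527
r = 618 / √(892 × 3527) = 618 / 1773.7204 ≈ 0.348

0.348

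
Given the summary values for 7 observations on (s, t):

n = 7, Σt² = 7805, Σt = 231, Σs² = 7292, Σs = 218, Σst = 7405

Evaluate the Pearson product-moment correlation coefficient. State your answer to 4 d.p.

0.6975

r = (nΣst − ΣsΣt) / √[(nΣs² − (Σs)²)(nΣt² − (Σt)²)]
Numerator: 7×7405 − 218×231 = 1477
Denominator: √[(51044 − 47524)(54635 − 53361)] = √[3520 × 1274] = 2117.6591
r = 1477 / 2117.6591 ≈ 0.6975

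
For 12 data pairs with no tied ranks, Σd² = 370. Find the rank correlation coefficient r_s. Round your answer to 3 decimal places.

-0.294

ρ = 1 − 6Σd² / [n(n²−1)] = 1 − 6×370 / (12×143)
  = 1 − 2220/1716 = 1 − 1.2937 ≈ -0.294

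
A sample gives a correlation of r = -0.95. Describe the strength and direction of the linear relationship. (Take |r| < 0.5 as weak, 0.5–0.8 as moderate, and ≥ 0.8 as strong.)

r = -0.95 < 0 so the relationship is negative.
|r| = 0.95, which falls in the strong range.

strong negative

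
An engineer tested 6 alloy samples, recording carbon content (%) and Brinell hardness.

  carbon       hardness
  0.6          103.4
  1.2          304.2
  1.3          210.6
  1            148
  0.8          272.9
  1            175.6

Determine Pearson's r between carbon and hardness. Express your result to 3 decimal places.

n = 6, Σx = 5.9, Σy = 1214.7, Σx² = 6.13, Σy² = 274795.33, Σxy = 1242.78
nΣxy − ΣxΣy = 7456.68 − 7166.73 = 289.95
nΣx² − (Σx)² = 36.78 − 34.81 = 1.97; nΣy² − (Σy)² = 1648771.98 − 1475496.09 = 173275.89
r = 289.95 / √(1.97 × 173275.89) = 289.95 / 584.2547 ≈ 0.496

0.496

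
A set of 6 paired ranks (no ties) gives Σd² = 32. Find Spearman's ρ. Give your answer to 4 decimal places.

0.0857

ρ = 1 − 6Σd² / [n(n²−1)] = 1 − 6×32 / (6×35)
  = 1 − 192/210 = 1 − 0.91429 ≈ 0.0857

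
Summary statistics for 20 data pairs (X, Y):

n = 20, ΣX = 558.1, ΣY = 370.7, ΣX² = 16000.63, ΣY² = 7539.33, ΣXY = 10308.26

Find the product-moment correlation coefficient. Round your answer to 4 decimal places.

r = (nΣXY − ΣXΣY) / √[(nΣX² − (ΣX)²)(nΣY² − (ΣY)²)]
Numerator: 20×10308.26 − 558.1×370.7 = -722.47
Denominator: √[(320012.6 − 311475.61)(150786.6 − 137418.49)] = √[8536.99 × 13368.11] = 10682.8564
r = -722.47 / 10682.8564 ≈ -0.0676

-0.0676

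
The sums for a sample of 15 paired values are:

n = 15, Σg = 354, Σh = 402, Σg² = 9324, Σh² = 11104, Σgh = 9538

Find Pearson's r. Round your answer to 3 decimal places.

r = (nΣgh − ΣgΣh) / √[(nΣg² − (Σg)²)(nΣh² − (Σh)²)]
Numerator: 15×9538 − 354×402 = 762
Denominator: √[(139860 − 125316)(166560 − 161604)] = √[14544 × 4956] = 8489.9979
r = 762 / 8489.9979 ≈ 0.090

0.090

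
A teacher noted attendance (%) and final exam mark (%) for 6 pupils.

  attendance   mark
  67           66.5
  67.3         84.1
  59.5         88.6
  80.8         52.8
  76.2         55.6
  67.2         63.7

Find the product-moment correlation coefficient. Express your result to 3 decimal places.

n = 6, Σx = 418, Σy = 411.3, Σx² = 29409.46, Σy² = 29281.91, Σxy = 28170.73
nΣxy − ΣxΣy = 169024.38 − 171923.4 = -2899.02
nΣx² − (Σx)² = 176456.76 − 174724 = 1732.76; nΣy² − (Σy)² = 175691.46 − 169167.69 = 6523.77
r = -2899.02 / √(1732.76 × 6523.77) = -2899.02 / 3362.1612 ≈ -0.862

-0.862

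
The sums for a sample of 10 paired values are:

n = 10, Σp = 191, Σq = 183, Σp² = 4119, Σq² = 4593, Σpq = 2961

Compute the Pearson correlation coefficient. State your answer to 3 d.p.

r = (nΣpq − ΣpΣq) / √[(nΣp² − (Σp)²)(nΣq² − (Σq)²)]
Numerator: 10×2961 − 191×183 = -5343
Denominator: √[(41190 − 36481)(45930 − 33489)] = √[4709 × 12441] = 7654.0623
r = -5343 / 7654.0623 ≈ -0.698

-0.698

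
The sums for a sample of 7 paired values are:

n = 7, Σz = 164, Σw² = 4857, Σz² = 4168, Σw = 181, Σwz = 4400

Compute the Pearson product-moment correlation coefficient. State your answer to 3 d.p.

r = (nΣwz − ΣwΣz) / √[(nΣw² − (Σw)²)(nΣz² − (Σz)²)]
Numerator: 7×4400 − 181×164 = 1116
Denominator: √[(33999 − 32761)(29176 − 26896)] = √[1238 × 2280] = 1680.0714
r = 1116 / 1680.0714 ≈ 0.664

0.664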